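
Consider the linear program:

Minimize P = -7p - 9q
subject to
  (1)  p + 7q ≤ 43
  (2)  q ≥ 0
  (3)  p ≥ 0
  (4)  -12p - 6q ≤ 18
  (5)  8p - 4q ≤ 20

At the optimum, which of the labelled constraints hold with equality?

(1) and (5)

Feasible corners and P = -7p - 9q:
  (0, 43/7) → P = -387/7
  (26/5, 27/5) → P = -85
  (0, 0) → P = 0
  (5/2, 0) → P = -35/2

The minimum is at (26/5, 27/5). Substituting into each constraint, equality holds for (1) and (5); the remaining constraints have slack.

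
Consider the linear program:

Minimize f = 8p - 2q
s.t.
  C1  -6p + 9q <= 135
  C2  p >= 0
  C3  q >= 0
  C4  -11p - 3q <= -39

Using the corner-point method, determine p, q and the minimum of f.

p = 0, q = 15, minimum f = -30

Corner points and f = 8p - 2q:
  (0, 15) → f = -30
  (0, 13) → f = -26
  (39/11, 0) → f = 312/11
The feasible region is unbounded (it extends along (3, 2), (1, 0)), but f strictly increases along every unbounded feasible direction, so there is no improving ray and the minimum is attained at a vertex.

At the optimal vertex, -6p + 9q = 135 and p = 0.
Solving simultaneously gives p = 0, q = 15.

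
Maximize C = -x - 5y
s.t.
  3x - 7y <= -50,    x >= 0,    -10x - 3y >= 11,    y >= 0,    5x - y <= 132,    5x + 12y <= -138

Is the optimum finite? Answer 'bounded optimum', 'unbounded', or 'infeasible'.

infeasible

The boundaries y = 0 and 5x + 12y = -138 meet at (-138/5, 0), but that point violates x ≥ 0. Every candidate vertex is excluded by some other constraint, so the feasible region is empty.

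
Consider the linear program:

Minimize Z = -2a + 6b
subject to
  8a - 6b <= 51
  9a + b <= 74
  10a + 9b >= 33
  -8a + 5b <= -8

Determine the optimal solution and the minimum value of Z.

a = 219/44, b = -41/22, minimum Z = -465/22

Corner points and Z = -2a + 6b:
  (495/62, 133/62) → Z = -96/31
  (219/44, -41/22) → Z = -465/22
  (378/53, 520/53) → Z = 2364/53
  (237/122, 92/61) → Z = 315/61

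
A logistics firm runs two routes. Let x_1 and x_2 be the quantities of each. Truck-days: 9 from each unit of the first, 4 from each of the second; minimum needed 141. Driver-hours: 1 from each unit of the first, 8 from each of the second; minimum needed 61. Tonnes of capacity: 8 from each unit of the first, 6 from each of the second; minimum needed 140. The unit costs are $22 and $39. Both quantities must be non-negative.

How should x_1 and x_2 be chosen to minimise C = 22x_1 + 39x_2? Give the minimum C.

x_1 = 13, x_2 = 6, minimum C = 520

Extreme points and C = 22x_1 + 39x_2:
  (0, 141/4) → C = 5499/4
  (61, 0) → C = 1342
  (13, 6) → C = 520
The feasible region is unbounded (it extends along (0, 1), (1, 0)), but C strictly increases along every unbounded feasible direction, so there is no improving ray and the minimum is attained at a vertex.

The binding constraints are 9x_1 + 4x_2 = 141 and x_1 + 8x_2 = 61.
Solving simultaneously gives x_1 = 13, x_2 = 6.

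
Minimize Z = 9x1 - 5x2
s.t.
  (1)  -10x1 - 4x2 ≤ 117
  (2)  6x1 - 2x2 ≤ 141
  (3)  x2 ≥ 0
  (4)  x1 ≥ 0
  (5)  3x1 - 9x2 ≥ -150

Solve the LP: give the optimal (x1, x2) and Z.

x1 = 0, x2 = 50/3, minimum Z = -250/3

Vertices and Z = 9x1 - 5x2:
  (47/2, 0) → Z = 423/2
  (523/16, 441/16) → Z = 1251/8
  (0, 0) → Z = 0
  (0, 50/3) → Z = -250/3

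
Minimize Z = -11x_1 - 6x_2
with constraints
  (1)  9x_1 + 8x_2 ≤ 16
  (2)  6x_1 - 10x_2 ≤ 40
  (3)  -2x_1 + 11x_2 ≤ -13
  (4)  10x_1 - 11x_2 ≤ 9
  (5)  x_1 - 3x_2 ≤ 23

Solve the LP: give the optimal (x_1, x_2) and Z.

x_1 = -1/2, x_2 = -14/11, minimum Z = 289/22

The feasible region is unbounded (it extends along (-3, -1), (-11, -2)), but Z strictly increases along every unbounded feasible direction, so there is no improving ray and the minimum is attained at a vertex.

The binding constraints are -2x_1 + 11x_2 = -13 and 10x_1 - 11x_2 = 9.
Solving simultaneously gives x_1 = -1/2, x_2 = -14/11.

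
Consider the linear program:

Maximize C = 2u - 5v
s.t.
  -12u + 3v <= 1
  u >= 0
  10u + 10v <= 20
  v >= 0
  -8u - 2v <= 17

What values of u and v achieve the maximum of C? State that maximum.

Corner points and C = 2u - 5v:
  (0, 1/3) → C = -5/3
  (1/3, 5/3) → C = -23/3
  (0, 0) → C = 0
  (2, 0) → C = 4

u = 2, v = 0, maximum C = 4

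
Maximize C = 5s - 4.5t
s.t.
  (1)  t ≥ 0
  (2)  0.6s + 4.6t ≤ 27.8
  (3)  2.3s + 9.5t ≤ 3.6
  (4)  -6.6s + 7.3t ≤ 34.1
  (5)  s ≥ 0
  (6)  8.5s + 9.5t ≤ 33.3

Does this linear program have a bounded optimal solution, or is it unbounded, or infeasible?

bounded optimum

Vertices and C = 5s - 4.5t:
  (36/23, 0) → C = 180/23
  (0, 0) → C = 0
  (0, 36/95) → C = -162/95
The feasible region has finitely many vertices and no improving ray; the maximum is 180/23 at (36/23, 0).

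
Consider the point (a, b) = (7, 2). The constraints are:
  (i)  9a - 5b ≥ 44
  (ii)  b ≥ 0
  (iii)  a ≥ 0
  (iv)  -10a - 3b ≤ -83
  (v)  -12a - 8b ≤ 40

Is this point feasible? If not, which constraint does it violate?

Constraint (iv): -10a - 3b = -76, which is not ≤ -83. All other constraints are satisfied.

not feasible — violates (iv)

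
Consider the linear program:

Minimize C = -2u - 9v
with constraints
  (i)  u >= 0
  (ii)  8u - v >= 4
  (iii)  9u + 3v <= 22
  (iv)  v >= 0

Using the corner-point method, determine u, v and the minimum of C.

u = 34/33, v = 140/33, minimum C = -1328/33

Corner points and C = -2u - 9v:
  (34/33, 140/33) → C = -1328/33
  (1/2, 0) → C = -1
  (22/9, 0) → C = -44/9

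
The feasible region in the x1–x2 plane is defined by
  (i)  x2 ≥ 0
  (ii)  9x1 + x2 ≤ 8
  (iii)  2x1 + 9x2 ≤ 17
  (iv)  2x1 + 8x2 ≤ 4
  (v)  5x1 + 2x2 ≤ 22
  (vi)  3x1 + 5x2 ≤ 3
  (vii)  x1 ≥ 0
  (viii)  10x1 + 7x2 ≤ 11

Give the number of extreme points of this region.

5

The feasible vertices (each the meet of two boundaries and inside every other half-plane) are:
  (8/9, 0)
  (0, 0)
  (37/42, 1/14)
  (2/7, 3/7)
  (0, 1/2)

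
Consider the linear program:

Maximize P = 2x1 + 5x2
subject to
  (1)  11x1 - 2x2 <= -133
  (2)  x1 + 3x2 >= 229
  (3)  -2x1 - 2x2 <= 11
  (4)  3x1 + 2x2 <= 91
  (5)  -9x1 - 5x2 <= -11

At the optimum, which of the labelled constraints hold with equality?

Corner points and P = 2x1 + 5x2:
  (-185/7, 596/7) → P = 2610/7
  (-556/11, 1025/11) → P = 4013/11
  (-433/3, 262) → P = 3064/3

The maximum is at (-433/3, 262). Substituting into each constraint, equality holds for (4) and (5); the remaining constraints have slack.

(4) and (5)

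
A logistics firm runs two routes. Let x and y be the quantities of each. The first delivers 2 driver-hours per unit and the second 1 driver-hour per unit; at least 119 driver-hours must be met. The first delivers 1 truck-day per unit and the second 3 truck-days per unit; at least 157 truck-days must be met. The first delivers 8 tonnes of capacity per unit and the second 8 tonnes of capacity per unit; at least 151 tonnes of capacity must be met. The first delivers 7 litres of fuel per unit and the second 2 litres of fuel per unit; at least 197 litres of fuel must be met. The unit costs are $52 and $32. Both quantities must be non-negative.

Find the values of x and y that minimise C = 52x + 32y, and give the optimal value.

x = 40, y = 39, minimum C = 3328

Extreme points and C = 52x + 32y:
  (0, 119) → C = 3808
  (157, 0) → C = 8164
  (40, 39) → C = 3328
The feasible region is unbounded (it extends along (0, 1), (1, 0)), but C strictly increases along every unbounded feasible direction, so there is no improving ray and the minimum is attained at a vertex.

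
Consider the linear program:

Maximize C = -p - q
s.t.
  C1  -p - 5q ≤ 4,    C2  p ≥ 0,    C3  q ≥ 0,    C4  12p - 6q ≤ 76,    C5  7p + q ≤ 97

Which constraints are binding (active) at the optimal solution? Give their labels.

C2 and C3

Vertices and C = -p - q:
  (0, 0) → C = 0
  (0, 97) → C = -97
  (19/3, 0) → C = -19/3
  (329/27, 316/27) → C = -215/9

The maximum is at (0, 0). Substituting into each constraint, equality holds for C2 and C3; the remaining constraints have slack.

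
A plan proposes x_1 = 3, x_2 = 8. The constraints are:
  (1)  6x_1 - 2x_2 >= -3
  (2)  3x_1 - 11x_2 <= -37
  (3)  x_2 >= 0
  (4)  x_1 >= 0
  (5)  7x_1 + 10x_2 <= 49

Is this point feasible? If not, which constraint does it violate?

not feasible — violates (5)

Constraint (5): 7x_1 + 10x_2 = 101, which is not ≤ 49. All other constraints are satisfied.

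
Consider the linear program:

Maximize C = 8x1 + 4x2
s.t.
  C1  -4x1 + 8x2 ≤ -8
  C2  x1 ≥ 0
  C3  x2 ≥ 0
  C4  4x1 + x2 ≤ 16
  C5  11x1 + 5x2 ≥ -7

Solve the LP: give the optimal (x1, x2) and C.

x1 = 34/9, x2 = 8/9, maximum C = 304/9

Feasible corners and C = 8x1 + 4x2:
  (2, 0) → C = 16
  (34/9, 8/9) → C = 304/9
  (4, 0) → C = 32

The optimum lies where -4x1 + 8x2 = -8 and 4x1 + x2 = 16.
Solving simultaneously gives x1 = 34/9, x2 = 8/9.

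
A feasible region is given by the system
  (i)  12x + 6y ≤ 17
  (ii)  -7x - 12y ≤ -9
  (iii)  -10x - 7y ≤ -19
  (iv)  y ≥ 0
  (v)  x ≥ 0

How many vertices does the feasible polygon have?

Intersecting each pair of boundary lines and keeping only the points that satisfy every inequality leaves:
  (5/24, 29/12)
  (0, 17/6)
  (0, 19/7)

3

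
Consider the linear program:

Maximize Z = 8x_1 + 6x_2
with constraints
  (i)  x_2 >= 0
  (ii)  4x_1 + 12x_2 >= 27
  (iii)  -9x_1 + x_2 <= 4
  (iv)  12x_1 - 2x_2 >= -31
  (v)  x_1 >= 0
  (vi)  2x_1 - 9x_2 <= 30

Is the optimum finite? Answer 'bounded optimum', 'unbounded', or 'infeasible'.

From the feasible point (27/4, 0), moving in the direction (9, 2) keeps every constraint satisfied while Z increases without bound.

unbounded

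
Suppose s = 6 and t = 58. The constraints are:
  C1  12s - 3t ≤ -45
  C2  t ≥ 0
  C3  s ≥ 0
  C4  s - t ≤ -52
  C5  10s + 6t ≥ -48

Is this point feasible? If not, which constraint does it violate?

C1: -102 ≤ -45 ✓
C2: 58 ≥ 0 ✓
C3: 6 ≥ 0 ✓
C4: -52 ≤ -52 ✓
C5: 408 ≥ -48 ✓

feasible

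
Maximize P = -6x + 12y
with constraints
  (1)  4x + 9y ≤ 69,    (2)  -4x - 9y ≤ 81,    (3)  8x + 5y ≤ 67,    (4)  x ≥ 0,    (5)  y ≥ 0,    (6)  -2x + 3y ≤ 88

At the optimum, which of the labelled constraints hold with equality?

(1) and (4)

Corner points and P = -6x + 12y:
  (129/26, 71/13) → P = 465/13
  (0, 23/3) → P = 92
  (67/8, 0) → P = -201/4
  (0, 0) → P = 0

The maximum is at (0, 23/3). Substituting into each constraint, equality holds for (1) and (4); the remaining constraints have slack.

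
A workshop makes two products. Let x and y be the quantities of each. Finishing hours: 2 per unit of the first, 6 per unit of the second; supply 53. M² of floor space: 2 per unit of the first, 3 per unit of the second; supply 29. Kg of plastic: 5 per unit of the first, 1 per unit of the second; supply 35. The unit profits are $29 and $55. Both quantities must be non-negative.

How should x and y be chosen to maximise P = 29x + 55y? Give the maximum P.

x = 5/2, y = 8, maximum P = 1025/2

Vertices and P = 29x + 55y:
  (0, 0) → P = 0
  (0, 53/6) → P = 2915/6
  (7, 0) → P = 203
  (5/2, 8) → P = 1025/2
  (76/13, 75/13) → P = 6329/13

At the optimal vertex, 2x + 6y = 53 and 2x + 3y = 29.
Solving simultaneously gives x = 5/2, y = 8.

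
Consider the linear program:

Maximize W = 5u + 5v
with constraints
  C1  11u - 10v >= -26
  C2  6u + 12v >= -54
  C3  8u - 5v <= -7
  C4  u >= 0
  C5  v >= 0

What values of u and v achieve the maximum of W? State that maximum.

u = 12/5, v = 131/25, maximum W = 191/5

Corner points and W = 5u + 5v:
  (12/5, 131/25) → W = 191/5
  (0, 13/5) → W = 13
  (0, 7/5) → W = 7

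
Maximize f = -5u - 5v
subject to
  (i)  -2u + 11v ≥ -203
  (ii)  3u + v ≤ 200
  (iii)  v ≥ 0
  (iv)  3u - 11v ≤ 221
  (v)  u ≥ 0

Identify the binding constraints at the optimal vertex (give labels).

Vertices and f = -5u - 5v:
  (200/3, 0) → f = -1000/3
  (0, 200) → f = -1000
  (0, 0) → f = 0

The maximum is at (0, 0). Substituting into each constraint, equality holds for (iii) and (v); the remaining constraints have slack.

(iii) and (v)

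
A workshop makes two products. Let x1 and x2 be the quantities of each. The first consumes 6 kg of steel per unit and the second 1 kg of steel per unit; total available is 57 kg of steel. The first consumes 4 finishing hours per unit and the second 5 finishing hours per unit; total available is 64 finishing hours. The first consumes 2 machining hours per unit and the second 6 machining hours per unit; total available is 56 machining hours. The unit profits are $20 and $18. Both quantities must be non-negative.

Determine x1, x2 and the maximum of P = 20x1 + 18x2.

x1 = 17/2, x2 = 6, maximum P = 278

Feasible corners and P = 20x1 + 18x2:
  (0, 0) → P = 0
  (0, 28/3) → P = 168
  (19/2, 0) → P = 190
  (17/2, 6) → P = 278
  (52/7, 48/7) → P = 272

The optimum lies where 6x1 + x2 = 57 and 4x1 + 5x2 = 64.
Solving simultaneously gives x1 = 17/2, x2 = 6.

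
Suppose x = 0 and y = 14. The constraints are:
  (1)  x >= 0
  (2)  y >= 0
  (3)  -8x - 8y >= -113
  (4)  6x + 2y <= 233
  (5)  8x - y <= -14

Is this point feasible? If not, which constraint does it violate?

(1): 0 ≥ 0 ✓
(2): 14 ≥ 0 ✓
(3): -112 ≥ -113 ✓
(4): 28 ≤ 233 ✓
(5): -14 ≤ -14 ✓

feasible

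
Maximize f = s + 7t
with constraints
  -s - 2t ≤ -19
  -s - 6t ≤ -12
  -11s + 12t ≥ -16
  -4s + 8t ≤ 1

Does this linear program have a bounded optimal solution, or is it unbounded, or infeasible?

The boundaries -s - 2t = -19 and -s - 6t = -12 meet at (45/2, -7/4), but that point violates -11s + 12t ≥ -16. Every candidate vertex is excluded by some other constraint, so the feasible region is empty.

infeasible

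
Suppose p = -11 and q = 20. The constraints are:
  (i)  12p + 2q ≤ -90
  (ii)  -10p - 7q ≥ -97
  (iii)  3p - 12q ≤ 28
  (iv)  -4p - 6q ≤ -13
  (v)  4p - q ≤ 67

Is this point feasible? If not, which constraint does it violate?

feasible

(i): -92 ≤ -90 ✓
(ii): -30 ≥ -97 ✓
(iii): -273 ≤ 28 ✓
(iv): -76 ≤ -13 ✓
(v): -64 ≤ 67 ✓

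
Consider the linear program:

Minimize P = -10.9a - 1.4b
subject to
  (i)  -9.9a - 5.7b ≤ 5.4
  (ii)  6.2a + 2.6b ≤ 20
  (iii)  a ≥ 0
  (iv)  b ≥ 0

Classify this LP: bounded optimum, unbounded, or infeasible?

Feasible corners and P = -10.9a - 1.4b:
  (0, 100/13) → P = -140/13
  (100/31, 0) → P = -1090/31
  (0, 0) → P = 0
The feasible region has finitely many vertices and no improving ray; the minimum is -1090/31 at (100/31, 0).

bounded optimum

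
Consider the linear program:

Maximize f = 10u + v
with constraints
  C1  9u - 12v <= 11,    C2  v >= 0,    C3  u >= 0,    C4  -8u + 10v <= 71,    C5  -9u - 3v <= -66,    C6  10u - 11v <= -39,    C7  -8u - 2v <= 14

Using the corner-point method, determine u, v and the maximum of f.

u = 391/12, v = 199/6, maximum f = 359

Extreme points and f = 10u + v:
  (149/38, 389/38) → f = 1879/38
  (391/12, 199/6) → f = 359
  (203/43, 337/43) → f = 2367/43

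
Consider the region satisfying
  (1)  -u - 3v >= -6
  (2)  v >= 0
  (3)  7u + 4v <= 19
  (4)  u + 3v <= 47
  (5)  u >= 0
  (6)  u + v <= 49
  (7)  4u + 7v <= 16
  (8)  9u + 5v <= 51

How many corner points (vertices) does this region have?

Pairwise boundary intersections that survive every other constraint:
  (0, 2)
  (6/5, 8/5)
  (19/7, 0)
  (0, 0)
  (23/11, 12/11)

5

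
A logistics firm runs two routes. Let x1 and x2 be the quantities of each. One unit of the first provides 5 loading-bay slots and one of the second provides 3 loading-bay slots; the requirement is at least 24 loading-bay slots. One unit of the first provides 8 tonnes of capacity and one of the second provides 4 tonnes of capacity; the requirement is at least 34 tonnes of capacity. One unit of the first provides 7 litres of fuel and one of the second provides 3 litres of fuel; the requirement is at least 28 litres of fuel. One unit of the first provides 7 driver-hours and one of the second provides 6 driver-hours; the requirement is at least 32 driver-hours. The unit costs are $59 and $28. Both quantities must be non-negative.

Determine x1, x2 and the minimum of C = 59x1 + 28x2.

Feasible corners and C = 59x1 + 28x2:
  (0, 28/3) → C = 784/3
  (24/5, 0) → C = 1416/5
  (2, 14/3) → C = 746/3
The feasible region is unbounded (it extends along (0, 1), (1, 0)), but C strictly increases along every unbounded feasible direction, so there is no improving ray and the minimum is attained at a vertex.

At the optimal vertex, 5x1 + 3x2 = 24 and 7x1 + 3x2 = 28.
Solving simultaneously gives x1 = 2, x2 = 14/3.

x1 = 2, x2 = 14/3, minimum C = 746/3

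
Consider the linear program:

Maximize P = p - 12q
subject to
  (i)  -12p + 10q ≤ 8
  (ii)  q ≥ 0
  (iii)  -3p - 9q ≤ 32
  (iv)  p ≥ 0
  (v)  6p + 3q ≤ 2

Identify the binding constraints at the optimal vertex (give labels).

(ii) and (v)

Corner points and P = p - 12q:
  (0, 0) → P = 0
  (1/3, 0) → P = 1/3
  (0, 2/3) → P = -8

The maximum is at (1/3, 0). Substituting into each constraint, equality holds for (ii) and (v); the remaining constraints have slack.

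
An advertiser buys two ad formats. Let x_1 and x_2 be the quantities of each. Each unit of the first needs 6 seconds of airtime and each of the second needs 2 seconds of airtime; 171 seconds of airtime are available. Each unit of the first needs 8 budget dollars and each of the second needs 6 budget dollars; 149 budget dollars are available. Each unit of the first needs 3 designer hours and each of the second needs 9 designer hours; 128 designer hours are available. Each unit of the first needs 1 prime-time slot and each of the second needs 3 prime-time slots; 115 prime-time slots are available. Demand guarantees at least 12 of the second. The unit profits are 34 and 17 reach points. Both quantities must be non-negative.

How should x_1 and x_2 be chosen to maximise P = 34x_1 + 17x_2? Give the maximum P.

x_1 = 20/3, x_2 = 12, maximum P = 1292/3

Vertices and P = 34x_1 + 17x_2:
  (0, 128/9) → P = 2176/9
  (0, 12) → P = 204
  (20/3, 12) → P = 1292/3

The optimum lies where 3x_1 + 9x_2 = 128 and x_2 = 12.
Solving simultaneously gives x_1 = 20/3, x_2 = 12.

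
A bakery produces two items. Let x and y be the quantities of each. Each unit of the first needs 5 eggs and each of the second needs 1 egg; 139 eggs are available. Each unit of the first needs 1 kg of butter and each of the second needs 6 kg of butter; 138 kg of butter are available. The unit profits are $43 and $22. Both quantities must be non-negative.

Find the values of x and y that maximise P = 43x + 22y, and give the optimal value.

Feasible corners and P = 43x + 22y:
  (0, 0) → P = 0
  (0, 23) → P = 506
  (139/5, 0) → P = 5977/5
  (24, 19) → P = 1450

x = 24, y = 19, maximum P = 1450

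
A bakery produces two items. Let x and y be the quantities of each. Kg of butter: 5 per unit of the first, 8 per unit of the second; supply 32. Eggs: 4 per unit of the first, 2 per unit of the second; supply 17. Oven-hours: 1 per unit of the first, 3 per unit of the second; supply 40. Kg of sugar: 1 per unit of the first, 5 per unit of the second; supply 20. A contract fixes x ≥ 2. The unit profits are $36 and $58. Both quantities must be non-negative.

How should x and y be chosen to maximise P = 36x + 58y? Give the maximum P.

x = 2, y = 11/4, maximum P = 463/2

Feasible corners and P = 36x + 58y:
  (17/4, 0) → P = 153
  (2, 0) → P = 72
  (36/11, 43/22) → P = 2543/11
  (2, 11/4) → P = 463/2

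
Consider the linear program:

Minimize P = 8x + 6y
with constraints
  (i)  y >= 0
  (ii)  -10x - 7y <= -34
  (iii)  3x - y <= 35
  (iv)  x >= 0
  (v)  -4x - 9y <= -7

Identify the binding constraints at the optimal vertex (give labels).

(i) and (ii)

Feasible corners and P = 8x + 6y:
  (17/5, 0) → P = 136/5
  (35/3, 0) → P = 280/3
  (0, 34/7) → P = 204/7
The feasible region is unbounded (it extends along (0, 1), (1, 3)), but P strictly increases along every unbounded feasible direction, so there is no improving ray and the minimum is attained at a vertex.

The minimum is at (17/5, 0). Substituting into each constraint, equality holds for (i) and (ii); the remaining constraints have slack.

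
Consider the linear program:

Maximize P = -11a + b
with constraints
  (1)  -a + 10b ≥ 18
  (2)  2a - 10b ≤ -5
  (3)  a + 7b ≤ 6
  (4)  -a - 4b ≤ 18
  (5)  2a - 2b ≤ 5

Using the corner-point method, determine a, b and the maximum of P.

Corner points and P = -11a + b:
  (-66/17, 24/17) → P = 750/17
  (-18, 0) → P = 198
  (-50, 8) → P = 558

The optimum lies where a + 7b = 6 and -a - 4b = 18.
Solving simultaneously gives a = -50, b = 8.

a = -50, b = 8, maximum P = 558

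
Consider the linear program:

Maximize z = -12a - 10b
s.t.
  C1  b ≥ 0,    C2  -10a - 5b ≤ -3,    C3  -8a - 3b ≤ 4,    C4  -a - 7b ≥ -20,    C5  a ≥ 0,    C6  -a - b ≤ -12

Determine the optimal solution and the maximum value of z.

a = 32/3, b = 4/3, maximum z = -424/3

At the optimal vertex, -a - 7b = -20 and -a - b = -12.
Solving simultaneously gives a = 32/3, b = 4/3.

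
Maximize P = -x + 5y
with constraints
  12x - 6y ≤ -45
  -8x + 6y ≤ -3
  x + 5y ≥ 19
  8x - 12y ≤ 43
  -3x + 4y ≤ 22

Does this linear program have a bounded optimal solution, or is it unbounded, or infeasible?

The boundaries 12x - 6y = -45 and x + 5y = 19 meet at (-37/22, 91/22), but that point violates -8x + 6y ≤ -3. Every candidate vertex is excluded by some other constraint, so the feasible region is empty.

infeasible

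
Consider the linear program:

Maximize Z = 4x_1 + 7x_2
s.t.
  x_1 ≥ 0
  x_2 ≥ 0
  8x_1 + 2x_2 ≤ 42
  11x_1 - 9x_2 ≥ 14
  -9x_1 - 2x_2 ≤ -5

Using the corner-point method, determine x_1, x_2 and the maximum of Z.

Extreme points and Z = 4x_1 + 7x_2:
  (21/4, 0) → Z = 21
  (14/11, 0) → Z = 56/11
  (203/47, 175/47) → Z = 2037/47

x_1 = 203/47, x_2 = 175/47, maximum Z = 2037/47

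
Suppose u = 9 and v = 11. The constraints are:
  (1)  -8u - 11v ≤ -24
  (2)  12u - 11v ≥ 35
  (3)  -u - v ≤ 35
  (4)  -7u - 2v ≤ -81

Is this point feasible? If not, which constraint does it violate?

not feasible — violates (2)

Constraint (2): 12u - 11v = -13, which is not ≥ 35. All other constraints are satisfied.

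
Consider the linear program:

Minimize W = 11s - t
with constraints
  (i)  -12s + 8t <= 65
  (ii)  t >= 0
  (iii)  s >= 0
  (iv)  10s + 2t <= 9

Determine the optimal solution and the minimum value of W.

s = 0, t = 9/2, minimum W = -9/2

Corner points and W = 11s - t:
  (0, 0) → W = 0
  (9/10, 0) → W = 99/10
  (0, 9/2) → W = -9/2

The optimum lies where s = 0 and 10s + 2t = 9.
Solving simultaneously gives s = 0, t = 9/2.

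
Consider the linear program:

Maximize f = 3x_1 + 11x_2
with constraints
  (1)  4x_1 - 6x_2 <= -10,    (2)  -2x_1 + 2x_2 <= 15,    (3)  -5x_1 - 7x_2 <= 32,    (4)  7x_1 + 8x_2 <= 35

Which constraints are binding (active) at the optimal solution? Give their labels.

Vertices and f = 3x_1 + 11x_2:
  (-131/29, -39/29) → f = -822/29
  (65/37, 105/37) → f = 1350/37
  (-169/24, 11/24) → f = -193/12
  (-5/3, 35/6) → f = 355/6

The maximum is at (-5/3, 35/6). Substituting into each constraint, equality holds for (2) and (4); the remaining constraints have slack.

(2) and (4)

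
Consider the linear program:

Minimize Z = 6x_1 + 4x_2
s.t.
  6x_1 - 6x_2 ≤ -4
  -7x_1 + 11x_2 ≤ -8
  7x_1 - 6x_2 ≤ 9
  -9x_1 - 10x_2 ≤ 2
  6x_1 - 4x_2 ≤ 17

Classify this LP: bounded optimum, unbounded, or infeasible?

infeasible

The boundaries 6x_1 - 6x_2 = -4 and -7x_1 + 11x_2 = -8 meet at (-23/6, -19/6), but that point violates -9x_1 - 10x_2 ≤ 2. Every candidate vertex is excluded by some other constraint, so the feasible region is empty.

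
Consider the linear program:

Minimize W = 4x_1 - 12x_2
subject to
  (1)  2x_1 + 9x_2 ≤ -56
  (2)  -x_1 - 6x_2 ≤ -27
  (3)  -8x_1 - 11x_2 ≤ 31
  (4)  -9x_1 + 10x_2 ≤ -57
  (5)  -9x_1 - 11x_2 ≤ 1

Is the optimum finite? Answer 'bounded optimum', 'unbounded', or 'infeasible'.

infeasible

The boundaries 2x_1 + 9x_2 = -56 and -9x_1 - 11x_2 = 1 meet at (607/59, -502/59), but that point violates -x_1 - 6x_2 ≤ -27. Every candidate vertex is excluded by some other constraint, so the feasible region is empty.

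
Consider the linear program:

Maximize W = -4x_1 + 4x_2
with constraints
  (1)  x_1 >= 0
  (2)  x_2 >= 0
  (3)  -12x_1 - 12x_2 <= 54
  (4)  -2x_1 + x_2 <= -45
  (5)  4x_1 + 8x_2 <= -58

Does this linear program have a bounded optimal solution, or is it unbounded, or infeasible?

infeasible

The boundaries x_2 = 0 and -2x_1 + x_2 = -45 meet at (45/2, 0), but that point violates 4x_1 + 8x_2 ≤ -58. Every candidate vertex is excluded by some other constraint, so the feasible region is empty.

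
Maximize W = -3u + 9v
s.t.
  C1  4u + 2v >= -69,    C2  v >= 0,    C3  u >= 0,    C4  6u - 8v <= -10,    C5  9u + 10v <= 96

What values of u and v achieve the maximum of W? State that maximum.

u = 0, v = 48/5, maximum W = 432/5

Feasible corners and W = -3u + 9v:
  (0, 5/4) → W = 45/4
  (0, 48/5) → W = 432/5
  (167/33, 111/22) → W = 665/22

The binding constraints are u = 0 and 9u + 10v = 96.
Solving simultaneously gives u = 0, v = 48/5.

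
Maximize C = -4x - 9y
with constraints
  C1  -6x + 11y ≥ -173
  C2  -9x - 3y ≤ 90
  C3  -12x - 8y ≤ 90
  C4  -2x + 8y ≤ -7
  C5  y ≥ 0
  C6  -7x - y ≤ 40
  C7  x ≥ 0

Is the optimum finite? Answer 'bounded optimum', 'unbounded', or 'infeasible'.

Extreme points and C = -4x - 9y:
  (1307/26, 152/13) → C = -3982/13
  (173/6, 0) → C = -346/3
  (7/2, 0) → C = -14
The feasible region has finitely many vertices and no improving ray; the maximum is -14 at (7/2, 0).

bounded optimum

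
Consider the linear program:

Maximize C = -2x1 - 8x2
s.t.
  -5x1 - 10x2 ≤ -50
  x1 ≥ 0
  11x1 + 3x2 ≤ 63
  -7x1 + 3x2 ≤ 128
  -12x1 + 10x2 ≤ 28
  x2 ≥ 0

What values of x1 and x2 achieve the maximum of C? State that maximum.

Vertices and C = -2x1 - 8x2:
  (96/19, 47/19) → C = -568/19
  (22/17, 74/17) → C = -636/17
  (273/73, 532/73) → C = -4802/73

The optimum lies where -5x1 - 10x2 = -50 and 11x1 + 3x2 = 63.
Solving simultaneously gives x1 = 96/19, x2 = 47/19.

x1 = 96/19, x2 = 47/19, maximum C = -568/19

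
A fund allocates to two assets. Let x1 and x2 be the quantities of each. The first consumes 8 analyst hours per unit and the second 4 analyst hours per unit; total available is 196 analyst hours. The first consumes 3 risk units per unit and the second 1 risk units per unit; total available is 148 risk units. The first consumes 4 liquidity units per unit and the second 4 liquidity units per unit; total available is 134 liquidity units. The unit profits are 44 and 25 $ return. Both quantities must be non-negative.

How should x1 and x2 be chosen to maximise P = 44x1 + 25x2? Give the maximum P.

Corner points and P = 44x1 + 25x2:
  (0, 0) → P = 0
  (0, 67/2) → P = 1675/2
  (49/2, 0) → P = 1078
  (31/2, 18) → P = 1132

x1 = 31/2, x2 = 18, maximum P = 1132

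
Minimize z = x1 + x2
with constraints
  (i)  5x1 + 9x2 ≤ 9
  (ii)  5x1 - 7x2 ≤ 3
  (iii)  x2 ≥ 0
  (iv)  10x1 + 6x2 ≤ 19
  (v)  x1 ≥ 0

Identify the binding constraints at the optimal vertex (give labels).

(iii) and (v)

Extreme points and z = x1 + x2:
  (9/8, 3/8) → z = 3/2
  (0, 1) → z = 1
  (3/5, 0) → z = 3/5
  (0, 0) → z = 0

The minimum is at (0, 0). Substituting into each constraint, equality holds for (iii) and (v); the remaining constraints have slack.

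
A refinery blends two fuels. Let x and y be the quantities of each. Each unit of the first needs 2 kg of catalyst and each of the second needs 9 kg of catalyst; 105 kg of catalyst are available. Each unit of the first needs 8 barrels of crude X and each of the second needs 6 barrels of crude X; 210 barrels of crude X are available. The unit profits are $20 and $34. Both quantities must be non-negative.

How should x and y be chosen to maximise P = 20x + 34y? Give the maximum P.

x = 21, y = 7, maximum P = 658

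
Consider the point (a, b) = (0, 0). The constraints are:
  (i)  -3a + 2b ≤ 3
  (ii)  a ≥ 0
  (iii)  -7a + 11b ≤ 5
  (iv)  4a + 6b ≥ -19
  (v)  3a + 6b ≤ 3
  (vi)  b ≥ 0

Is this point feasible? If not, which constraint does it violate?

(i): 0 ≤ 3 ✓
(ii): 0 ≥ 0 ✓
(iii): 0 ≤ 5 ✓
(iv): 0 ≥ -19 ✓
(v): 0 ≤ 3 ✓
(vi): 0 ≥ 0 ✓

feasible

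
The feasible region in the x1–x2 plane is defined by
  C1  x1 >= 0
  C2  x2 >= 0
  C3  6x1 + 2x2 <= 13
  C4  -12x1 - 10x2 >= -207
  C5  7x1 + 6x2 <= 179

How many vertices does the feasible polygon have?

3

Pairwise boundary intersections that survive every other constraint:
  (0, 0)
  (0, 13/2)
  (13/6, 0)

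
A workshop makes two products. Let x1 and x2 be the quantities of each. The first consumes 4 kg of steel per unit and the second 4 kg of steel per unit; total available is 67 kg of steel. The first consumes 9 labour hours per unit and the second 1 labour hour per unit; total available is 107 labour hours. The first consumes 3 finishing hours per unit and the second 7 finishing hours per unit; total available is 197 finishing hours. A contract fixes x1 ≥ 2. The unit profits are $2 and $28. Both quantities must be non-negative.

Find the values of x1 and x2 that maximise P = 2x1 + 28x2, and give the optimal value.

Feasible corners and P = 2x1 + 28x2:
  (107/9, 0) → P = 214/9
  (2, 0) → P = 4
  (361/32, 175/32) → P = 2811/16
  (2, 59/4) → P = 417

x1 = 2, x2 = 59/4, maximum P = 417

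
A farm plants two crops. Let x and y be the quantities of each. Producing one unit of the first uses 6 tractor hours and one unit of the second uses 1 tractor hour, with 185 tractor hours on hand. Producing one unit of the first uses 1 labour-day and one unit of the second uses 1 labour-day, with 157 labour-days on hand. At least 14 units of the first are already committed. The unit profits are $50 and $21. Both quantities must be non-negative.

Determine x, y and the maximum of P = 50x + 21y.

x = 14, y = 101, maximum P = 2821

Feasible corners and P = 50x + 21y:
  (185/6, 0) → P = 4625/3
  (14, 0) → P = 700
  (14, 101) → P = 2821

The optimum lies where 6x + y = 185 and x = 14.
Solving simultaneously gives x = 14, y = 101.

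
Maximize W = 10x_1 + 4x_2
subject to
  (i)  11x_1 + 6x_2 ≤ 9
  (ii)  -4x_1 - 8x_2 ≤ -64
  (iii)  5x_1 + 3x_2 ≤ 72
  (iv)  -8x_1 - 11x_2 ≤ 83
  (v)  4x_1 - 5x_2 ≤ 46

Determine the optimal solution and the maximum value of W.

x_1 = -39/8, x_2 = 167/16, maximum W = -7

The feasible region is unbounded (it extends along (-11, 8), (-3, 5)), but W strictly decreases along every unbounded feasible direction, so there is no improving ray and the maximum is attained at a vertex.

At the optimal vertex, 11x_1 + 6x_2 = 9 and -4x_1 - 8x_2 = -64.
Solving simultaneously gives x_1 = -39/8, x_2 = 167/16.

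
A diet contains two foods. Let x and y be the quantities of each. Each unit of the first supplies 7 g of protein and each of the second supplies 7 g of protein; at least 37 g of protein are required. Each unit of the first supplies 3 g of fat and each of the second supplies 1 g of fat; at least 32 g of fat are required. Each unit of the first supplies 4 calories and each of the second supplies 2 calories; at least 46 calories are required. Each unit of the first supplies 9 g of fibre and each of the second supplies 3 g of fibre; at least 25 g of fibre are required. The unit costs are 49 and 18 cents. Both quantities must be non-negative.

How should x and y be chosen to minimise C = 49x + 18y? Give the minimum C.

Feasible corners and C = 49x + 18y:
  (0, 32) → C = 576
  (23/2, 0) → C = 1127/2
  (9, 5) → C = 531
The feasible region is unbounded (it extends along (0, 1), (1, 0)), but C strictly increases along every unbounded feasible direction, so there is no improving ray and the minimum is attained at a vertex.

x = 9, y = 5, minimum C = 531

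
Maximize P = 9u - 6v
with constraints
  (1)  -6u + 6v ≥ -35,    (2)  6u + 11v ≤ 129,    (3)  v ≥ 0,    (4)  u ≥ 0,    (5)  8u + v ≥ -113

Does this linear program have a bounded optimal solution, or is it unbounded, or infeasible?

Vertices and P = 9u - 6v:
  (1159/102, 94/17) → P = 2349/34
  (35/6, 0) → P = 105/2
  (0, 129/11) → P = -774/11
  (0, 0) → P = 0
The feasible region has finitely many vertices and no improving ray; the maximum is 2349/34 at (1159/102, 94/17).

bounded optimum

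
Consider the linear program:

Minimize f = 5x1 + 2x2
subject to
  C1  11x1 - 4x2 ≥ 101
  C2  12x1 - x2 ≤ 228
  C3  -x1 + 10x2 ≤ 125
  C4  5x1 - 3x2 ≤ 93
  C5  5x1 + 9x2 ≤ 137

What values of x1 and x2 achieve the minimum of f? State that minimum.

Vertices and f = 5x1 + 2x2:
  (-69/13, -518/13) → f = -1381/13
  (1457/119, 1002/119) → f = 1327/17
  (591/31, 24/31) → f = 3003/31
  (2189/113, 504/113) → f = 11953/113

x1 = -69/13, x2 = -518/13, minimum f = -1381/13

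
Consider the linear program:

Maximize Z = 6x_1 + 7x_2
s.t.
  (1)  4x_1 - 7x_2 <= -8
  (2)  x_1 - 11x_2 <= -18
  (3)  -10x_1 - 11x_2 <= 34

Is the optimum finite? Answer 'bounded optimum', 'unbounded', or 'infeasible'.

unbounded

From the feasible point (38/37, 64/37), moving in the direction (7, 4) keeps every constraint satisfied while Z increases without bound.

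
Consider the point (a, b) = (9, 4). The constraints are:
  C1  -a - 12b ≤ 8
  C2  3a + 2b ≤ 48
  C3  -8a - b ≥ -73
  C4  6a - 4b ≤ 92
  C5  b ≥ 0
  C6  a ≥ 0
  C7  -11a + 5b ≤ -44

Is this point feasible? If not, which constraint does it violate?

not feasible — violates C3

Constraint C3: -8a - b = -76, which is not ≥ -73. All other constraints are satisfied.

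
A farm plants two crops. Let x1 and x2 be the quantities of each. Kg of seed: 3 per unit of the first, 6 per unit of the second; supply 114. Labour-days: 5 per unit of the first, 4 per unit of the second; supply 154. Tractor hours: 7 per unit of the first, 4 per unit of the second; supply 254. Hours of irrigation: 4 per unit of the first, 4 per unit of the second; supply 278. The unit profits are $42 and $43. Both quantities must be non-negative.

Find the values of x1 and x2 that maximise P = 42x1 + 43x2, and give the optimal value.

x1 = 26, x2 = 6, maximum P = 1350

Extreme points and P = 42x1 + 43x2:
  (0, 0) → P = 0
  (0, 19) → P = 817
  (154/5, 0) → P = 6468/5
  (26, 6) → P = 1350

The optimum lies where 3x1 + 6x2 = 114 and 5x1 + 4x2 = 154.
Solving simultaneously gives x1 = 26, x2 = 6.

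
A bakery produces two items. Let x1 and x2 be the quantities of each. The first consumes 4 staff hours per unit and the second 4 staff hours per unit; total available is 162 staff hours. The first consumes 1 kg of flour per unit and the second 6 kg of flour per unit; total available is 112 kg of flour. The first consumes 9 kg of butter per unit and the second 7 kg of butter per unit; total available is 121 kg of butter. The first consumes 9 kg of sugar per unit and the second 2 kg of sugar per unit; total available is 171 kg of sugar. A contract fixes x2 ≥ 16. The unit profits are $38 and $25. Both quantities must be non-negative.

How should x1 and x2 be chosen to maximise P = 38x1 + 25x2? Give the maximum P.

x1 = 1, x2 = 16, maximum P = 438

Feasible corners and P = 38x1 + 25x2:
  (0, 121/7) → P = 3025/7
  (0, 16) → P = 400
  (1, 16) → P = 438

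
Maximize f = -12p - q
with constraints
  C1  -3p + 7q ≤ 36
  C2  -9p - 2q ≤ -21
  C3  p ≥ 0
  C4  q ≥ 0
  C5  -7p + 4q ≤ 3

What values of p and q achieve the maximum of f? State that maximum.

Corner points and f = -12p - q:
  (123/37, 243/37) → f = -1719/37
  (7/3, 0) → f = -28
  (39/25, 87/25) → f = -111/5
The feasible region is unbounded (it extends along (7, 3), (1, 0)), but f strictly decreases along every unbounded feasible direction, so there is no improving ray and the maximum is attained at a vertex.

p = 39/25, q = 87/25, maximum f = -111/5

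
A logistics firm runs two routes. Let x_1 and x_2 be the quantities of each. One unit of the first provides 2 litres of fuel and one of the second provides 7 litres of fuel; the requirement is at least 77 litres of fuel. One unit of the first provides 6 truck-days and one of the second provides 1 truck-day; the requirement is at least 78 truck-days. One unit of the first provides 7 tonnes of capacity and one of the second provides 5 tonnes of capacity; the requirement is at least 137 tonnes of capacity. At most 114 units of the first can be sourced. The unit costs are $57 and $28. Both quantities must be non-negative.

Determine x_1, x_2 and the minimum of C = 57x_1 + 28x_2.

x_1 = 11, x_2 = 12, minimum C = 963

The feasible region is unbounded (it extends along (0, 1)), but C strictly increases along every unbounded feasible direction, so there is no improving ray and the minimum is attained at a vertex.

The optimum lies where 6x_1 + x_2 = 78 and 7x_1 + 5x_2 = 137.
Solving simultaneously gives x_1 = 11, x_2 = 12.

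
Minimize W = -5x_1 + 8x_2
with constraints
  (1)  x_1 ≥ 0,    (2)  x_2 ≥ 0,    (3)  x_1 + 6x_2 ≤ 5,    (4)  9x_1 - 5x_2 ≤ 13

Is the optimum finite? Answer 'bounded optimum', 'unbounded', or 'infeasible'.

Vertices and W = -5x_1 + 8x_2:
  (0, 0) → W = 0
  (0, 5/6) → W = 20/3
  (13/9, 0) → W = -65/9
  (103/59, 32/59) → W = -259/59
The feasible region has finitely many vertices and no improving ray; the minimum is -65/9 at (13/9, 0).

bounded optimum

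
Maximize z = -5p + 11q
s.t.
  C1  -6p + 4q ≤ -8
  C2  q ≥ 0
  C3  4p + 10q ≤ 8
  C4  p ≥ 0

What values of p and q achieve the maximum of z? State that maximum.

Corner points and z = -5p + 11q:
  (4/3, 0) → z = -20/3
  (28/19, 4/19) → z = -96/19
  (2, 0) → z = -10

p = 28/19, q = 4/19, maximum z = -96/19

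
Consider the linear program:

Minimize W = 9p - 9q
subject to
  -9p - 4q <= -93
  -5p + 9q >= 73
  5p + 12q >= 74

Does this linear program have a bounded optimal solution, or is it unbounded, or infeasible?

unbounded

From the feasible point (545/101, 1122/101), moving in the direction (-4, 9) keeps every constraint satisfied while W decreases without bound.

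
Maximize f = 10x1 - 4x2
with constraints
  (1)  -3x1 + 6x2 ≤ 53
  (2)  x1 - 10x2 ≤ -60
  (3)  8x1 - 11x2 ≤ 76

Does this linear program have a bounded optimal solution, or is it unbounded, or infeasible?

Feasible corners and f = 10x1 - 4x2:
  (-85/12, 127/24) → f = -92
  (1039/15, 652/15) → f = 2594/5
  (1420/69, 556/69) → f = 3992/23
The feasible region has finitely many vertices and no improving ray; the maximum is 2594/5 at (1039/15, 652/15).

bounded optimum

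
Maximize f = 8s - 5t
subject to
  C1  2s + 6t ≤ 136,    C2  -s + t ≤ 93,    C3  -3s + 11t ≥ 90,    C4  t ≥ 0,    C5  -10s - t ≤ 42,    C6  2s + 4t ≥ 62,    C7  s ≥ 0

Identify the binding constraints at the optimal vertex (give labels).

Corner points and f = 8s - 5t:
  (239/10, 147/10) → f = 1177/10
  (0, 68/3) → f = -340/3
  (161/17, 183/17) → f = 373/17
  (0, 31/2) → f = -155/2

The maximum is at (239/10, 147/10). Substituting into each constraint, equality holds for C1 and C3; the remaining constraints have slack.

C1 and C3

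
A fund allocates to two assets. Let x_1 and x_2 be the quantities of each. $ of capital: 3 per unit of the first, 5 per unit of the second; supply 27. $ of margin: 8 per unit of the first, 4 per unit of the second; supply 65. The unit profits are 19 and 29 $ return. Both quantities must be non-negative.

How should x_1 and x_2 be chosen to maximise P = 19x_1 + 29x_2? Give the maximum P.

x_1 = 31/4, x_2 = 3/4, maximum P = 169

Corner points and P = 19x_1 + 29x_2:
  (0, 0) → P = 0
  (0, 27/5) → P = 783/5
  (65/8, 0) → P = 1235/8
  (31/4, 3/4) → P = 169

The binding constraints are 3x_1 + 5x_2 = 27 and 8x_1 + 4x_2 = 65.
Solving simultaneously gives x_1 = 31/4, x_2 = 3/4.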